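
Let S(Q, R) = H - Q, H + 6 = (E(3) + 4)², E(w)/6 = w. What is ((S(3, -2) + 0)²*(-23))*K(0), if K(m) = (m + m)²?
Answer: 0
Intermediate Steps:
E(w) = 6*w
H = 478 (H = -6 + (6*3 + 4)² = -6 + (18 + 4)² = -6 + 22² = -6 + 484 = 478)
K(m) = 4*m² (K(m) = (2*m)² = 4*m²)
S(Q, R) = 478 - Q
((S(3, -2) + 0)²*(-23))*K(0) = (((478 - 1*3) + 0)²*(-23))*(4*0²) = (((478 - 3) + 0)²*(-23))*(4*0) = ((475 + 0)²*(-23))*0 = (475²*(-23))*0 = (225625*(-23))*0 = -5189375*0 = 0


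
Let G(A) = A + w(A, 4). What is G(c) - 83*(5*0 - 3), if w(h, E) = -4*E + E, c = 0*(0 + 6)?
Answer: 237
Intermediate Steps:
c = 0 (c = 0*6 = 0)
w(h, E) = -3*E
G(A) = -12 + A (G(A) = A - 3*4 = A - 12 = -12 + A)
G(c) - 83*(5*0 - 3) = (-12 + 0) - 83*(5*0 - 3) = -12 - 83*(0 - 3) = -12 - 83*(-3) = -12 + 249 = 237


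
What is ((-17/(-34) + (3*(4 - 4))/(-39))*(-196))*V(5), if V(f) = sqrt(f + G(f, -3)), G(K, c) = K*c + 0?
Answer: -98*I*sqrt(10) ≈ -309.9*I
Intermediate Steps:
G(K, c) = K*c
V(f) = sqrt(2)*sqrt(-f) (V(f) = sqrt(f + f*(-3)) = sqrt(f - 3*f) = sqrt(-2*f) = sqrt(2)*sqrt(-f))
((-17/(-34) + (3*(4 - 4))/(-39))*(-196))*V(5) = ((-17/(-34) + (3*(4 - 4))/(-39))*(-196))*(sqrt(2)*sqrt(-1*5)) = ((-17*(-1/34) + (3*0)*(-1/39))*(-196))*(sqrt(2)*sqrt(-5)) = ((1/2 + 0*(-1/39))*(-196))*(sqrt(2)*(I*sqrt(5))) = ((1/2 + 0)*(-196))*(I*sqrt(10)) = ((1/2)*(-196))*(I*sqrt(10)) = -98*I*sqrt(10)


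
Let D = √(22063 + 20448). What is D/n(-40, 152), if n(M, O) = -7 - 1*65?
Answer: -√42511/72 ≈ -2.8636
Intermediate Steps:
n(M, O) = -72 (n(M, O) = -7 - 65 = -72)
D = √42511 ≈ 206.18
D/n(-40, 152) = √42511/(-72) = √42511*(-1/72) = -√42511/72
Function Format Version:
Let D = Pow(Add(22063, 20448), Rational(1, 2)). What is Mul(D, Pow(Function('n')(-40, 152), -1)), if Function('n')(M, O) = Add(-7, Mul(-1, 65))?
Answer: Mul(Rational(-1, 72), Pow(42511, Rational(1, 2))) ≈ -2.8636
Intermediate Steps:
Function('n')(M, O) = -72 (Function('n')(M, O) = Add(-7, -65) = -72)
D = Pow(42511, Rational(1, 2)) ≈ 206.18
Mul(D, Pow(Function('n')(-40, 152), -1)) = Mul(Pow(42511, Rational(1, 2)), Pow(-72, -1)) = Mul(Pow(42511, Rational(1, 2)), Rational(-1, 72)) = Mul(Rational(-1, 72), Pow(42511, Rational(1, 2)))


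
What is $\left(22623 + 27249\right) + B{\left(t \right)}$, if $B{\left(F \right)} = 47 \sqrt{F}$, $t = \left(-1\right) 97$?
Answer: $49872 + 47 i \sqrt{97} \approx 49872.0 + 462.9 i$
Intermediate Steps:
$t = -97$
$\left(22623 + 27249\right) + B{\left(t \right)} = \left(22623 + 27249\right) + 47 \sqrt{-97} = 49872 + 47 i \sqrt{97}$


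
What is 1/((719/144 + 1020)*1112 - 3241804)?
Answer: -18/37836211 ≈ -4.7573e-7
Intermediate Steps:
1/((719/144 + 1020)*1112 - 3241804) = 1/((147599/144)*1112 - 3241804) = 1/(20516261/18 - 3241804) = 1/(-37836211/18) = -18/37836211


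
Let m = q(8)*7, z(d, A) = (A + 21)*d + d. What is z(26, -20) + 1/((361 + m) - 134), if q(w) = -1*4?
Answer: 10349/199 ≈ 52.005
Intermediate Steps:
z(d, A) = d + d*(21 + A) (z(d, A) = (21 + A)*d + d = d*(21 + A) + d = d + d*(21 + A))
q(w) = -4
m = -28 (m = -4*7 = -28)
z(26, -20) + 1/((361 + m) - 134) = 26*(22 - 20) + 1/((361 - 28) - 134) = 26*2 + 1/(333 - 134) = 52 + 1/199 = 10349/199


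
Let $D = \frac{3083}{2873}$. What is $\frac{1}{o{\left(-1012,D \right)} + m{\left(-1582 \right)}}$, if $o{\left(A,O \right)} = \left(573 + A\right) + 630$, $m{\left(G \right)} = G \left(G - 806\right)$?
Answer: $\frac{1}{3778007} \approx 2.6469 \cdot 10^{-7}$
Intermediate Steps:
$m{\left(G \right)} = G \left(-806 + G\right)$
$D = \frac{3083}{2873}$ ($D = 3083 \cdot \frac{1}{2873} = \frac{3083}{2873} \approx 1.0731$)
$o{\left(A,O \right)} = 1203 + A$
$\frac{1}{o{\left(-1012,D \right)} + m{\left(-1582 \right)}} = \frac{1}{\left(1203 - 1012\right) - 1582 \left(-806 - 1582\right)} = \frac{1}{191 - -3777816} = \frac{1}{191 + 3777816} = \frac{1}{3778007}$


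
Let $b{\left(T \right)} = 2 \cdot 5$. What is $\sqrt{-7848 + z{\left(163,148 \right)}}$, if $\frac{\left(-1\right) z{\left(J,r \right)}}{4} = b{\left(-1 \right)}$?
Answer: $4 i \sqrt{493} \approx 88.814 i$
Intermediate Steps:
$b{\left(T \right)} = 10$
$z{\left(J,r \right)} = -40$ ($z{\left(J,r \right)} = \left(-4\right) 10 = -40$)
$\sqrt{-7848 + z{\left(163,148 \right)}} = \sqrt{-7848 - 40} = \sqrt{-7888} = 4 i \sqrt{493}$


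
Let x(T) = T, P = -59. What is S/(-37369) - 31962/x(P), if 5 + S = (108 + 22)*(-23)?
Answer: 1194564683/2204771 ≈ 541.81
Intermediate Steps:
S = -2995 (S = -5 + (108 + 22)*(-23) = -5 + 130*(-23) = -5 - 2990 = -2995)
S/(-37369) - 31962/x(P) = -2995/(-37369) - 31962/(-59) = -2995*(-1/37369) - 31962*(-1/59) = 2995/37369 + 31962/59 = 1194564683/2204771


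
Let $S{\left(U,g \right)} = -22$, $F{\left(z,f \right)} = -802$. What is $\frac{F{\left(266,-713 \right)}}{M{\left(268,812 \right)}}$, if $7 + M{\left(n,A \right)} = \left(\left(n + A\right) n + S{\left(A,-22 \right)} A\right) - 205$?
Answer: $- \frac{401}{135682} \approx -0.0029554$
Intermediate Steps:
$M{\left(n,A \right)} = -212 - 22 A + n \left(A + n\right)$ ($M{\left(n,A \right)} = -7 - \left(205 + 22 A - \left(n + A\right) n\right) = -7 - \left(205 + 22 A - \left(A + n\right) n\right) = -7 - \left(205 + 22 A - n \left(A + n\right)\right) = -212 - 22 A + n \left(A + n\right)$)
$\frac{F{\left(266,-713 \right)}}{M{\left(268,812 \right)}} = - \frac{802}{-212 + 268^{2} - 17864 + 812 \cdot 268} = - \frac{802}{-212 + 71824 - 17864 + 217616} = - \frac{802}{271364} = \left(-802\right) \frac{1}{271364} = - \frac{401}{135682}$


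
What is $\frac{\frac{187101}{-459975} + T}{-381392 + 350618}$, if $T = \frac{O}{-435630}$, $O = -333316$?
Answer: $- \frac{2393673949}{205548685108650} \approx -1.1645 \cdot 10^{-5}$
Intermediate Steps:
$T = \frac{166658}{217815}$ ($T = - \frac{333316}{-435630} = \left(-333316\right) \left(- \frac{1}{435630}\right) = \frac{166658}{217815} \approx 0.76514$)
$\frac{\frac{187101}{-459975} + T}{-381392 + 350618} = \frac{\frac{187101}{-459975} + \frac{166658}{217815}}{-381392 + 350618} = \frac{187101 \left(- \frac{1}{459975}\right) + \frac{166658}{217815}}{-30774} = \left(- \frac{62367}{153325} + \frac{166658}{217815}\right) \left(- \frac{1}{30774}\right) = \frac{2393673949}{6679296975} \left(- \frac{1}{30774}\right) = - \frac{2393673949}{205548685108650}$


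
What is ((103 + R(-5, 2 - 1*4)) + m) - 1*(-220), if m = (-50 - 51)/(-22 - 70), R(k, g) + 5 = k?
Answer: 28897/92 ≈ 314.10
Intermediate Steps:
R(k, g) = -5 + k
m = 101/92 (m = -101/(-92) = -101*(-1/92) = 101/92 ≈ 1.0978)
((103 + R(-5, 2 - 1*4)) + m) - 1*(-220) = ((103 + (-5 - 5)) + 101/92) - 1*(-220) = ((103 - 10) + 101/92) + 220 = (93 + 101/92) + 220 = 8657/92 + 220 = 28897/92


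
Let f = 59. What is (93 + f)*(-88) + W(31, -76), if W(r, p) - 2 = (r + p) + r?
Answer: -13388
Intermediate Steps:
W(r, p) = 2 + p + 2*r (W(r, p) = 2 + ((r + p) + r) = 2 + ((p + r) + r) = 2 + (p + 2*r) = 2 + p + 2*r)
(93 + f)*(-88) + W(31, -76) = (93 + 59)*(-88) + (2 - 76 + 2*31) = 152*(-88) + (2 - 76 + 62) = -13376 - 12 = -13388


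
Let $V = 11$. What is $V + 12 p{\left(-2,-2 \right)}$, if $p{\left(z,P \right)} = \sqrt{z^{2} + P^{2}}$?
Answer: $11 + 24 \sqrt{2} \approx 44.941$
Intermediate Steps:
$p{\left(z,P \right)} = \sqrt{P^{2} + z^{2}}$
$V + 12 p{\left(-2,-2 \right)} = 11 + 12 \sqrt{\left(-2\right)^{2} + \left(-2\right)^{2}} = 11 + 12 \sqrt{4 + 4} = 11 + 12 \sqrt{8} = 11 + 12 \cdot 2 \sqrt{2} = 11 + 24 \sqrt{2}$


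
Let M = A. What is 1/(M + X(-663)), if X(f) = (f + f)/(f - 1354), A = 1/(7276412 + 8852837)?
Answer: 32532695233/21387386191 ≈ 1.5211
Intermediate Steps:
A = 1/16129249 ≈ 6.1999e-8
X(f) = 2*f/(-1354 + f) (X(f) = (2*f)/(-1354 + f) = 2*f/(-1354 + f))
M = 1/16129249 ≈ 6.1999e-8
1/(M + X(-663)) = 1/(1/16129249 + 2*(-663)/(-1354 - 663)) = 1/(1/16129249 + 2*(-663)/(-2017)) = 1/(1/16129249 + 2*(-663)*(-1/2017)) = 1/(1/16129249 + 1326/2017) = 1/(21387386191/32532695233) = 32532695233/21387386191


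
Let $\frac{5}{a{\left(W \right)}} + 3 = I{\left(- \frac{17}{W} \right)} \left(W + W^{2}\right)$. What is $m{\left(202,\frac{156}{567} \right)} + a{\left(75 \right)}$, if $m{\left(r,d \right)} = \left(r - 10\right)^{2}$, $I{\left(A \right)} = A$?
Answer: $\frac{9547775}{259} \approx 36864.0$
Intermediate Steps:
$m{\left(r,d \right)} = \left(-10 + r\right)^{2}$
$a{\left(W \right)} = \frac{5}{-3 - \frac{17 \left(W + W^{2}\right)}{W}}$ ($a{\left(W \right)} = \frac{5}{-3 + - \frac{17}{W} \left(W + W^{2}\right)} = \frac{5}{-3 - \frac{17 \left(W + W^{2}\right)}{W}}$)
$m{\left(202,\frac{156}{567} \right)} + a{\left(75 \right)} = \left(-10 + 202\right)^{2} + \frac{5}{-20 - 1275} = 192^{2} + \frac{5}{-20 - 1275} = 36864 + \frac{5}{-1295} = 36864 + 5 \left(- \frac{1}{1295}\right) = 36864 - \frac{1}{259} = \frac{9547775}{259}$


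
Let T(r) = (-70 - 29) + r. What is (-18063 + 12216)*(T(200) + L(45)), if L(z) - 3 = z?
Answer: -871203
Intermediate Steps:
L(z) = 3 + z
T(r) = -99 + r
(-18063 + 12216)*(T(200) + L(45)) = (-18063 + 12216)*((-99 + 200) + (3 + 45)) = -5847*(101 + 48) = -5847*149 = -871203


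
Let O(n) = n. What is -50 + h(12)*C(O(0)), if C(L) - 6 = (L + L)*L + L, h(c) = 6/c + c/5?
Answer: -163/5 ≈ -32.600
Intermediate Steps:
h(c) = 6/c + c/5 (h(c) = 6/c + c*(⅕) = 6/c + c/5)
C(L) = 6 + L + 2*L² (C(L) = 6 + ((L + L)*L + L) = 6 + ((2*L)*L + L) = 6 + (2*L² + L) = 6 + (L + 2*L²) = 6 + L + 2*L²)
-50 + h(12)*C(O(0)) = -50 + (6/12 + (⅕)*12)*(6 + 0 + 2*0²) = -50 + (6*(1/12) + 12/5)*(6 + 0 + 2*0) = -50 + (½ + 12/5)*(6 + 0 + 0) = -50 + (29/10)*6 = -50 + 87/5 = -163/5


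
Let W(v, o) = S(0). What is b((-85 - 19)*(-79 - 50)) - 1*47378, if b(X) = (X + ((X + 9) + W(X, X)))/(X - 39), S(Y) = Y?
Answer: -211249555/4459 ≈ -47376.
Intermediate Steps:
W(v, o) = 0
b(X) = (9 + 2*X)/(-39 + X) (b(X) = (X + ((X + 9) + 0))/(X - 39) = (X + ((9 + X) + 0))/(-39 + X) = (X + (9 + X))/(-39 + X) = (9 + 2*X)/(-39 + X))
b((-85 - 19)*(-79 - 50)) - 1*47378 = (9 + 2*((-85 - 19)*(-79 - 50)))/(-39 + (-85 - 19)*(-79 - 50)) - 1*47378 = (9 + 2*(-104*(-129)))/(-39 - 104*(-129)) - 47378 = (9 + 2*13416)/(-39 + 13416) - 47378 = (9 + 26832)/13377 - 47378 = (1/13377)*26841 - 47378 = 8947/4459 - 47378 = -211249555/4459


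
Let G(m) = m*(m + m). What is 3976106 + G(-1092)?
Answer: 6361034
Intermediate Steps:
G(m) = 2*m**2 (G(m) = m*(2*m) = 2*m**2)
3976106 + G(-1092) = 3976106 + 2*(-1092)**2 = 3976106 + 2*1192464 = 3976106 + 2384928 = 6361034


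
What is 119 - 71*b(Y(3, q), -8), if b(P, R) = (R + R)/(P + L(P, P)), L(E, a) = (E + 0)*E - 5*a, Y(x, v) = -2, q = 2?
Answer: 641/3 ≈ 213.67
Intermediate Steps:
L(E, a) = E² - 5*a (L(E, a) = E*E - 5*a = E² - 5*a)
b(P, R) = 2*R/(P² - 4*P) (b(P, R) = (R + R)/(P + (P² - 5*P)) = (2*R)/(P² - 4*P) = 2*R/(P² - 4*P))
119 - 71*b(Y(3, q), -8) = 119 - 142*(-8)/((-2)*(-4 - 2)) = 119 - 142*(-8)*(-1)/(2*(-6)) = 119 - 142*(-8)*(-1)*(-1)/(2*6) = 119 - 71*(-4/3) = 119 + 284/3 = 641/3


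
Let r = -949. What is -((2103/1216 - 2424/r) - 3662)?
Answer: 4220946077/1153984 ≈ 3657.7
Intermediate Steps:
-((2103/1216 - 2424/r) - 3662) = -((2103/1216 - 2424/(-949)) - 3662) = -((2103*(1/1216) - 2424*(-1/949)) - 3662) = -((2103/1216 + 2424/949) - 3662) = -(4943331/1153984 - 3662) = -1*(-4220946077/1153984) = 4220946077/1153984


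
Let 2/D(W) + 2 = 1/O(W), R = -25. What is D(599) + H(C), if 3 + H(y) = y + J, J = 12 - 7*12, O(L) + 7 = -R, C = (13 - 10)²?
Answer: -2346/35 ≈ -67.029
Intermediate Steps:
C = 9 (C = 3² = 9)
O(L) = 18 (O(L) = -7 - 1*(-25) = -7 + 25 = 18)
J = -72 (J = 12 - 84 = -72)
H(y) = -75 + y (H(y) = -3 + (y - 72) = -3 + (-72 + y) = -75 + y)
D(W) = -36/35 (D(W) = 2/(-2 + 1/18) = 2/(-35/18) = 2*(-18/35) = -36/35)
D(599) + H(C) = -36/35 + (-75 + 9) = -36/35 - 66 = -2346/35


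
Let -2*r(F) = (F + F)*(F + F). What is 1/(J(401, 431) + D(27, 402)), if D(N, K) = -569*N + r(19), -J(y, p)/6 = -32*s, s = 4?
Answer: -1/15317 ≈ -6.5287e-5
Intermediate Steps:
r(F) = -2*F² (r(F) = -(F + F)*(F + F)/2 = -2*F*2*F/2 = -2*F²)
J(y, p) = 768 (J(y, p) = -(-192)*4 = -6*(-128) = 768)
D(N, K) = -722 - 569*N (D(N, K) = -569*N - 2*19² = -569*N - 2*361 = -569*N - 722 = -722 - 569*N)
1/(J(401, 431) + D(27, 402)) = 1/(768 + (-722 - 569*27)) = 1/(768 + (-722 - 15363)) = 1/(768 - 16085) = 1/(-15317) = -1/15317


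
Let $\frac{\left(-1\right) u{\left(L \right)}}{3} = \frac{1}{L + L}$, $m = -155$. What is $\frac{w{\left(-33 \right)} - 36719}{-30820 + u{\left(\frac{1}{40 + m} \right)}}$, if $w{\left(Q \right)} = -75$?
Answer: $\frac{73588}{61295} \approx 1.2006$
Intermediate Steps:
$u{\left(L \right)} = - \frac{3}{2 L}$ ($u{\left(L \right)} = - \frac{3}{L + L} = - \frac{3}{2 L}$)
$\frac{w{\left(-33 \right)} - 36719}{-30820 + u{\left(\frac{1}{40 + m} \right)}} = \frac{-75 - 36719}{-30820 - \frac{3}{2 \frac{1}{40 - 155}}} = - \frac{36794}{-30820 - \frac{3}{2 \frac{1}{-115}}} = - \frac{36794}{-30820 - \frac{3}{2 \left(- \frac{1}{115}\right)}} = - \frac{36794}{-30820 - - \frac{345}{2}} = - \frac{36794}{-30820 + \frac{345}{2}} = - \frac{36794}{- \frac{61295}{2}} = \left(-36794\right) \left(- \frac{2}{61295}\right) = \frac{73588}{61295}$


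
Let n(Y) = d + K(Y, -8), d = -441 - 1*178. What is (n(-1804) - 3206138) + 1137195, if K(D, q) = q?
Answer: -2069570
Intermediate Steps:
d = -619 (d = -441 - 178 = -619)
n(Y) = -627 (n(Y) = -619 - 8 = -627)
(n(-1804) - 3206138) + 1137195 = (-627 - 3206138) + 1137195 = -3206765 + 1137195 = -2069570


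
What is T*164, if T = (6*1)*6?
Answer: 5904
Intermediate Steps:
T = 36 (T = 6*6 = 36)
T*164 = 36*164 = 5904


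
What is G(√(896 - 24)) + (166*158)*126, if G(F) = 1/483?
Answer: 1596183625/483 ≈ 3.3047e+6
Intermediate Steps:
G(F) = 1/483
G(√(896 - 24)) + (166*158)*126 = 1/483 + (166*158)*126 = 1/483 + 26228*126 = 1/483 + 3304728 = 1596183625/483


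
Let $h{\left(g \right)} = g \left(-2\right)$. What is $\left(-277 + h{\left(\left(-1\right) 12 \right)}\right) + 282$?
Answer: $29$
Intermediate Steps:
$h{\left(g \right)} = - 2 g$
$\left(-277 + h{\left(\left(-1\right) 12 \right)}\right) + 282 = \left(-277 - 2 \left(\left(-1\right) 12\right)\right) + 282 = \left(-277 - -24\right) + 282 = \left(-277 + 24\right) + 282 = -253 + 282 = 29$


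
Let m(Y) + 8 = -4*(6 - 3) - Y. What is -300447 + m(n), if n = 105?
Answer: -300572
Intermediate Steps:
m(Y) = -20 - Y (m(Y) = -8 + (-4*(6 - 3) - Y) = -8 + (-4*3 - Y) = -8 + (-12 - Y) = -20 - Y)
-300447 + m(n) = -300447 + (-20 - 1*105) = -300447 + (-20 - 105) = -300447 - 125 = -300572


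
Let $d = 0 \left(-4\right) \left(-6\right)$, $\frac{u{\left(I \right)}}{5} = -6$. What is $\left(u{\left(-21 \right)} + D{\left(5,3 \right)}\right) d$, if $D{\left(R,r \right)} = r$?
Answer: $0$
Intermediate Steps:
$u{\left(I \right)} = -30$ ($u{\left(I \right)} = 5 \left(-6\right) = -30$)
$d = 0$ ($d = 0 \left(-6\right) = 0$)
$\left(u{\left(-21 \right)} + D{\left(5,3 \right)}\right) d = \left(-30 + 3\right) 0 = \left(-27\right) 0 = 0$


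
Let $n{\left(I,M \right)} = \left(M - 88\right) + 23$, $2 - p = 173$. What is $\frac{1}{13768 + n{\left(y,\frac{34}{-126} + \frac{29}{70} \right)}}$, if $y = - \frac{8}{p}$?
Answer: $\frac{90}{1233283} \approx 7.2976 \cdot 10^{-5}$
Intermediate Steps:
$p = -171$ ($p = 2 - 173 = -171$)
$y = \frac{8}{171}$ ($y = - \frac{8}{-171} = \left(-8\right) \left(- \frac{1}{171}\right) = \frac{8}{171} \approx 0.046784$)
$n{\left(I,M \right)} = -65 + M$ ($n{\left(I,M \right)} = \left(-88 + M\right) + 23 = -65 + M$)
$\frac{1}{13768 + n{\left(y,\frac{34}{-126} + \frac{29}{70} \right)}} = \frac{1}{13768 + \left(-65 + \left(\frac{34}{-126} + \frac{29}{70}\right)\right)} = \frac{1}{13768 + \left(-65 + \left(34 \left(- \frac{1}{126}\right) + 29 \cdot \frac{1}{70}\right)\right)} = \frac{1}{13768 + \left(-65 + \left(- \frac{17}{63} + \frac{29}{70}\right)\right)} = \frac{1}{13768 + \left(-65 + \frac{13}{90}\right)} = \frac{1}{13768 - \frac{5837}{90}} = \frac{1}{\frac{1233283}{90}} = \frac{90}{1233283}$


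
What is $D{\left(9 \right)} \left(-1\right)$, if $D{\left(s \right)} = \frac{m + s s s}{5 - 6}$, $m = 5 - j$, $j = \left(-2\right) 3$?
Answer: $740$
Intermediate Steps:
$j = -6$
$m = 11$ ($m = 5 - -6 = 5 + 6 = 11$)
$D{\left(s \right)} = -11 - s^{3}$ ($D{\left(s \right)} = \frac{11 + s s s}{5 - 6} = \frac{11 + s^{2} s}{-1} = \left(11 + s^{3}\right) \left(-1\right) = -11 - s^{3}$)
$D{\left(9 \right)} \left(-1\right) = \left(-11 - 9^{3}\right) \left(-1\right) = \left(-11 - 729\right) \left(-1\right) = \left(-740\right) \left(-1\right) = 740$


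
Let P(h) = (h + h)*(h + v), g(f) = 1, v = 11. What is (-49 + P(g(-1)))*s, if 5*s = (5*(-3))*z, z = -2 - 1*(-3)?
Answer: 75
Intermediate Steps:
z = 1 (z = -2 + 3 = 1)
P(h) = 2*h*(11 + h) (P(h) = (h + h)*(h + 11) = (2*h)*(11 + h) = 2*h*(11 + h))
s = -3 (s = ((5*(-3))*1)/5 = (-15*1)/5 = (1/5)*(-15) = -3)
(-49 + P(g(-1)))*s = (-49 + 2*1*(11 + 1))*(-3) = (-49 + 2*1*12)*(-3) = (-49 + 24)*(-3) = -25*(-3) = 75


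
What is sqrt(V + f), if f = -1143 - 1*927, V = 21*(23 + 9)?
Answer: I*sqrt(1398) ≈ 37.39*I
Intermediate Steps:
V = 672 (V = 21*32 = 672)
f = -2070 (f = -1143 - 927 = -2070)
sqrt(V + f) = sqrt(672 - 2070) = sqrt(-1398) = I*sqrt(1398)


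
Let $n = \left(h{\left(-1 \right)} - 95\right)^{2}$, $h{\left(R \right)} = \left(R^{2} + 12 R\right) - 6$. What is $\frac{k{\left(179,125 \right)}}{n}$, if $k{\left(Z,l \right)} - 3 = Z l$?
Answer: $\frac{11189}{6272} \approx 1.784$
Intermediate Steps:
$k{\left(Z,l \right)} = 3 + Z l$
$h{\left(R \right)} = -6 + R^{2} + 12 R$
$n = 12544$ ($n = \left(\left(-6 + \left(-1\right)^{2} + 12 \left(-1\right)\right) - 95\right)^{2} = \left(\left(-6 + 1 - 12\right) - 95\right)^{2} = \left(-17 - 95\right)^{2} = \left(-112\right)^{2} = 12544$)
$\frac{k{\left(179,125 \right)}}{n} = \frac{3 + 179 \cdot 125}{12544} = \left(3 + 22375\right) \frac{1}{12544} = 22378 \cdot \frac{1}{12544} = \frac{11189}{6272}$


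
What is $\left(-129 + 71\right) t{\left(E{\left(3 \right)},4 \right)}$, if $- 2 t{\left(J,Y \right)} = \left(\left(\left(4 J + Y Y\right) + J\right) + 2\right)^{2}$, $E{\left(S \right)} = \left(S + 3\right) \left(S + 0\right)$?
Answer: $338256$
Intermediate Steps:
$E{\left(S \right)} = S \left(3 + S\right)$ ($E{\left(S \right)} = \left(3 + S\right) S = S \left(3 + S\right)$)
$t{\left(J,Y \right)} = - \frac{\left(2 + Y^{2} + 5 J\right)^{2}}{2}$ ($t{\left(J,Y \right)} = - \frac{\left(\left(\left(4 J + Y Y\right) + J\right) + 2\right)^{2}}{2} = - \frac{\left(\left(\left(4 J + Y^{2}\right) + J\right) + 2\right)^{2}}{2} = - \frac{\left(\left(\left(Y^{2} + 4 J\right) + J\right) + 2\right)^{2}}{2} = - \frac{\left(\left(Y^{2} + 5 J\right) + 2\right)^{2}}{2} = - \frac{\left(2 + Y^{2} + 5 J\right)^{2}}{2}$)
$\left(-129 + 71\right) t{\left(E{\left(3 \right)},4 \right)} = \left(-129 + 71\right) \left(- \frac{\left(2 + 4^{2} + 5 \cdot 3 \left(3 + 3\right)\right)^{2}}{2}\right) = - 58 \left(- \frac{\left(2 + 16 + 5 \cdot 3 \cdot 6\right)^{2}}{2}\right) = - 58 \left(- \frac{\left(2 + 16 + 5 \cdot 18\right)^{2}}{2}\right) = - 58 \left(- \frac{\left(2 + 16 + 90\right)^{2}}{2}\right) = - 58 \left(- \frac{108^{2}}{2}\right) = - 58 \left(\left(- \frac{1}{2}\right) 11664\right) = \left(-58\right) \left(-5832\right) = 338256$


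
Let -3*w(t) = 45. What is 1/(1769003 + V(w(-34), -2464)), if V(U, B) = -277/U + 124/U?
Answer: 5/8845066 ≈ 5.6529e-7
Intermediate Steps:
w(t) = -15 (w(t) = -1/3*45 = -15)
V(U, B) = -153/U
1/(1769003 + V(w(-34), -2464)) = 1/(1769003 - 153/(-15)) = 1/(1769003 - 153*(-1/15)) = 1/(1769003 + 51/5) = 1/(8845066/5) = 5/8845066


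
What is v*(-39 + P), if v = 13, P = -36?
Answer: -975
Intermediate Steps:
v*(-39 + P) = 13*(-39 - 36) = 13*(-75) = -975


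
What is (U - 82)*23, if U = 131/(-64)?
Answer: -123717/64 ≈ -1933.1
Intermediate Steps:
U = -131/64 (U = 131*(-1/64) = -131/64 ≈ -2.0469)
(U - 82)*23 = (-131/64 - 82)*23 = -5379/64*23 = -123717/64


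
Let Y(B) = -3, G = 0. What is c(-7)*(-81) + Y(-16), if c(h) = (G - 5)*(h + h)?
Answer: -5673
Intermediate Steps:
c(h) = -10*h (c(h) = (0 - 5)*(h + h) = -10*h)
c(-7)*(-81) + Y(-16) = -10*(-7)*(-81) - 3 = 70*(-81) - 3 = -5670 - 3 = -5673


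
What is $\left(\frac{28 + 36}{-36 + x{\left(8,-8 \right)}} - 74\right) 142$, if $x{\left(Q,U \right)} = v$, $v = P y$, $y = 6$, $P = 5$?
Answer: $- \frac{36068}{3} \approx -12023.0$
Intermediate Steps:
$v = 30$ ($v = 5 \cdot 6 = 30$)
$x{\left(Q,U \right)} = 30$
$\left(\frac{28 + 36}{-36 + x{\left(8,-8 \right)}} - 74\right) 142 = \left(\frac{28 + 36}{-36 + 30} - 74\right) 142 = \left(\frac{64}{-6} - 74\right) 142 = \left(64 \left(- \frac{1}{6}\right) - 74\right) 142 = \left(- \frac{32}{3} - 74\right) 142 = \left(- \frac{254}{3}\right) 142 = - \frac{36068}{3}$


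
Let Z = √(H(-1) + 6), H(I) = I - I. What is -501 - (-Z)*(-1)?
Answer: -501 - √6 ≈ -503.45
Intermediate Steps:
H(I) = 0
Z = √6 (Z = √(0 + 6) = √6 ≈ 2.4495)
-501 - (-Z)*(-1) = -501 - (-√6)*(-1) = -501 - √6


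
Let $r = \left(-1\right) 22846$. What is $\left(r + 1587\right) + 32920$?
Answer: $11661$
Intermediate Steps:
$r = -22846$
$\left(r + 1587\right) + 32920 = \left(-22846 + 1587\right) + 32920 = -21259 + 32920 = 11661$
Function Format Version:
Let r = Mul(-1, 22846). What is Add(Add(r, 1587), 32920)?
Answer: 11661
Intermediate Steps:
r = -22846
Add(Add(r, 1587), 32920) = Add(Add(-22846, 1587), 32920) = Add(-21259, 32920) = 11661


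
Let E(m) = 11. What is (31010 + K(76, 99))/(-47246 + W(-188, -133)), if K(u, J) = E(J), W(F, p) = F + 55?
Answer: -31021/47379 ≈ -0.65474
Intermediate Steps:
W(F, p) = 55 + F
K(u, J) = 11
(31010 + K(76, 99))/(-47246 + W(-188, -133)) = (31010 + 11)/(-47246 + (55 - 188)) = 31021/(-47246 - 133) = 31021/(-47379) = 31021*(-1/47379) = -31021/47379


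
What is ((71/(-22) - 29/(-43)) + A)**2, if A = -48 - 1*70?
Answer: 13005805849/894916 ≈ 14533.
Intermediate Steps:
A = -118 (A = -48 - 70 = -118)
((71/(-22) - 29/(-43)) + A)**2 = ((71/(-22) - 29/(-43)) - 118)**2 = ((71*(-1/22) - 29*(-1/43)) - 118)**2 = ((-71/22 + 29/43) - 118)**2 = (-2415/946 - 118)**2 = (-114043/946)**2 = 13005805849/894916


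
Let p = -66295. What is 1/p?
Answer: -1/66295 ≈ -1.5084e-5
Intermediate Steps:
1/p = 1/(-66295) = -1/66295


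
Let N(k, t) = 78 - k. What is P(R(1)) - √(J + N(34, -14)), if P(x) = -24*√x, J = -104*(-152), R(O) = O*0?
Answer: -2*√3963 ≈ -125.90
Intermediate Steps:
R(O) = 0
J = 15808
P(R(1)) - √(J + N(34, -14)) = -24*√0 - √(15808 + (78 - 1*34)) = -24*0 - √(15808 + (78 - 34)) = 0 - √(15808 + 44) = 0 - √15852 = 0 - 2*√3963 = -2*√3963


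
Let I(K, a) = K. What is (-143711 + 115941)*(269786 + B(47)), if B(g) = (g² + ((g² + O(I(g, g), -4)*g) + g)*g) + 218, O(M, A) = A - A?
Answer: -10503863650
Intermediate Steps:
O(M, A) = 0
B(g) = 218 + g² + g*(g + g²) (B(g) = (g² + ((g² + 0*g) + g)*g) + 218 = (g² + ((g² + 0) + g)*g) + 218 = (g² + (g² + g)*g) + 218 = (g² + (g + g²)*g) + 218 = (g² + g*(g + g²)) + 218 = 218 + g² + g*(g + g²))
(-143711 + 115941)*(269786 + B(47)) = (-143711 + 115941)*(269786 + (218 + 47³ + 2*47²)) = -27770*(269786 + (218 + 103823 + 2*2209)) = -27770*(269786 + (218 + 103823 + 4418)) = -27770*(269786 + 108459) = -27770*378245 = -10503863650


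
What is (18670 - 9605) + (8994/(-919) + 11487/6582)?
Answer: 18261418605/2016286 ≈ 9057.0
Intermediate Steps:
(18670 - 9605) + (8994/(-919) + 11487/6582) = 9065 + (8994*(-1/919) + 11487*(1/6582)) = 9065 + (-8994/919 + 3829/2194) = 9065 - 16213985/2016286 = 18261418605/2016286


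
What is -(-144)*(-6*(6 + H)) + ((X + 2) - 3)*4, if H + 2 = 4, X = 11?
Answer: -6872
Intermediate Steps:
H = 2 (H = -2 + 4 = 2)
-(-144)*(-6*(6 + H)) + ((X + 2) - 3)*4 = -(-144)*(-6*(6 + 2)) + ((11 + 2) - 3)*4 = -(-144)*(-6*8) + (13 - 3)*4 = -(-144)*(-48) + 10*4 = -144*48 + 40 = -6912 + 40 = -6872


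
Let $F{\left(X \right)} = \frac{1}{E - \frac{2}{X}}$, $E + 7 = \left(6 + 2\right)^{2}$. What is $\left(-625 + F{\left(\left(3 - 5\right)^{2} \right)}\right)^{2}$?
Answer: $\frac{4987608129}{12769} \approx 3.906 \cdot 10^{5}$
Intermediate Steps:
$E = 57$ ($E = -7 + \left(6 + 2\right)^{2} = -7 + 8^{2} = -7 + 64 = 57$)
$F{\left(X \right)} = \frac{1}{57 - \frac{2}{X}}$
$\left(-625 + F{\left(\left(3 - 5\right)^{2} \right)}\right)^{2} = \left(-625 + \frac{\left(3 - 5\right)^{2}}{-2 + 57 \left(3 - 5\right)^{2}}\right)^{2} = \left(-625 + \frac{\left(-2\right)^{2}}{-2 + 57 \left(-2\right)^{2}}\right)^{2} = \left(-625 + \frac{4}{-2 + 57 \cdot 4}\right)^{2} = \left(-625 + \frac{4}{-2 + 228}\right)^{2} = \left(-625 + \frac{4}{226}\right)^{2} = \left(-625 + 4 \cdot \frac{1}{226}\right)^{2} = \left(-625 + \frac{2}{113}\right)^{2} = \left(- \frac{70623}{113}\right)^{2} = \frac{4987608129}{12769}$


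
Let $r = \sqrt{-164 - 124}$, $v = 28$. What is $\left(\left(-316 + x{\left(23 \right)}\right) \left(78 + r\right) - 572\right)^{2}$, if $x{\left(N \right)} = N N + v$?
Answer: $315459748 + 105419184 i \sqrt{2} \approx 3.1546 \cdot 10^{8} + 1.4909 \cdot 10^{8} i$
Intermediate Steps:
$r = 12 i \sqrt{2}$ ($r = \sqrt{-288} = 12 i \sqrt{2} \approx 16.971 i$)
$x{\left(N \right)} = 28 + N^{2}$ ($x{\left(N \right)} = N N + 28 = N^{2} + 28 = 28 + N^{2}$)
$\left(\left(-316 + x{\left(23 \right)}\right) \left(78 + r\right) - 572\right)^{2} = \left(\left(-316 + \left(28 + 23^{2}\right)\right) \left(78 + 12 i \sqrt{2}\right) - 572\right)^{2} = \left(\left(-316 + \left(28 + 529\right)\right) \left(78 + 12 i \sqrt{2}\right) - 572\right)^{2} = \left(\left(-316 + 557\right) \left(78 + 12 i \sqrt{2}\right) - 572\right)^{2} = \left(241 \left(78 + 12 i \sqrt{2}\right) - 572\right)^{2} = \left(\left(18798 + 2892 i \sqrt{2}\right) - 572\right)^{2} = \left(18226 + 2892 i \sqrt{2}\right)^{2}$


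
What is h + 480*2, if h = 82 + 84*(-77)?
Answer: -5426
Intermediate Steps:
h = -6386 (h = 82 - 6468 = -6386)
h + 480*2 = -6386 + 480*2 = -6386 + 960 = -5426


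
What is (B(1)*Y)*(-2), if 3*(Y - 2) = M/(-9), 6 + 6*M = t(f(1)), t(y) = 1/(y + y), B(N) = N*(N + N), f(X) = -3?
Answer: -1981/243 ≈ -8.1523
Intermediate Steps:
B(N) = 2*N² (B(N) = N*(2*N) = 2*N²)
t(y) = 1/(2*y)
M = -37/36 (M = -1 + ((½)/(-3))/6 = -1 + ((½)*(-⅓))/6 = -1 + (⅙)*(-⅙) = -1 - 1/36 = -37/36 ≈ -1.0278)
Y = 1981/972 (Y = 2 + (-37/36/(-9))/3 = 2 + (-37/36*(-⅑))/3 = 2 + (⅓)*(37/324) = 2 + 37/972 = 1981/972 ≈ 2.0381)
(B(1)*Y)*(-2) = ((2*1²)*(1981/972))*(-2) = ((2*1)*(1981/972))*(-2) = (2*(1981/972))*(-2) = (1981/486)*(-2) = -1981/243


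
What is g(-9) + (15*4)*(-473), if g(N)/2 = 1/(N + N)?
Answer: -255421/9 ≈ -28380.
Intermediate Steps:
g(N) = 1/N (g(N) = 2/(N + N) = 2/((2*N)) = 2*(1/(2*N)) = 1/N)
g(-9) + (15*4)*(-473) = 1/(-9) + (15*4)*(-473) = -1/9 + 60*(-473) = -1/9 - 28380 = -255421/9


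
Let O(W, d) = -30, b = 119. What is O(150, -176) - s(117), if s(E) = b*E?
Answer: -13953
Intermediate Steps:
s(E) = 119*E
O(150, -176) - s(117) = -30 - 119*117 = -30 - 1*13923 = -30 - 13923 = -13953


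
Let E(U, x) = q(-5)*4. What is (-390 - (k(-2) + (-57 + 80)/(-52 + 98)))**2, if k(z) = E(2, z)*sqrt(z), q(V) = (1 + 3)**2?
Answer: 577193/4 + 49984*I*sqrt(2) ≈ 1.443e+5 + 70688.0*I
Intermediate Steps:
q(V) = 16 (q(V) = 4**2 = 16)
E(U, x) = 64 (E(U, x) = 16*4 = 64)
k(z) = 64*sqrt(z)
(-390 - (k(-2) + (-57 + 80)/(-52 + 98)))**2 = (-390 - (64*sqrt(-2) + (-57 + 80)/(-52 + 98)))**2 = (-390 - (64*(I*sqrt(2)) + 23/46))**2 = (-390 - (64*I*sqrt(2) + 23*(1/46)))**2 = (-390 - (64*I*sqrt(2) + 1/2))**2 = (-390 - (1/2 + 64*I*sqrt(2)))**2 = (-390 + (-1/2 - 64*I*sqrt(2)))**2 = (-781/2 - 64*I*sqrt(2))**2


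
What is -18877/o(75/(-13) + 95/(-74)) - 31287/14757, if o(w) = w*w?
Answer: -86413105613097/226452190775 ≈ -381.60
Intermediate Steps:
o(w) = w²
-18877/o(75/(-13) + 95/(-74)) - 31287/14757 = -18877/(75/(-13) + 95/(-74))² - 31287/14757 = -18877/(75*(-1/13) + 95*(-1/74))² - 31287*1/14757 = -18877/(-75/13 - 95/74)² - 10429/4919 = -18877/((-6785/962)²) - 10429/4919 = -18877/46036225/925444 - 10429/4919 = -18877*925444/46036225 - 10429/4919 = -17469606388/46036225 - 10429/4919 = -86413105613097/226452190775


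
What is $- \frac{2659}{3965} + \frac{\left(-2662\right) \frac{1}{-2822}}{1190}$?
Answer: $- \frac{891884579}{1331518370} \approx -0.66983$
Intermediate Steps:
$- \frac{2659}{3965} + \frac{\left(-2662\right) \frac{1}{-2822}}{1190} = \left(-2659\right) \frac{1}{3965} + \left(-2662\right) \left(- \frac{1}{2822}\right) \frac{1}{1190} = - \frac{2659}{3965} + \frac{1331}{1411} \cdot \frac{1}{1190} = - \frac{2659}{3965} + \frac{1331}{1679090} = - \frac{891884579}{1331518370}$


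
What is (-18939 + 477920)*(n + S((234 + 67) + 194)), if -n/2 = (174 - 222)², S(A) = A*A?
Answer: 110346835077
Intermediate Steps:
S(A) = A²
n = -4608 (n = -2*(174 - 222)² = -2*(-48)² = -2*2304 = -4608)
(-18939 + 477920)*(n + S((234 + 67) + 194)) = (-18939 + 477920)*(-4608 + ((234 + 67) + 194)²) = 458981*(-4608 + (301 + 194)²) = 458981*(-4608 + 495²) = 458981*(-4608 + 245025) = 458981*240417 = 110346835077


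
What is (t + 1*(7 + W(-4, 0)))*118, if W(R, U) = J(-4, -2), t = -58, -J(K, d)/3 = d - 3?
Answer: -4248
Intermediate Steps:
J(K, d) = 9 - 3*d (J(K, d) = -3*(d - 3) = -3*(-3 + d) = 9 - 3*d)
W(R, U) = 15 (W(R, U) = 9 - 3*(-2) = 9 + 6 = 15)
(t + 1*(7 + W(-4, 0)))*118 = (-58 + 1*(7 + 15))*118 = (-58 + 1*22)*118 = (-58 + 22)*118 = -36*118 = -4248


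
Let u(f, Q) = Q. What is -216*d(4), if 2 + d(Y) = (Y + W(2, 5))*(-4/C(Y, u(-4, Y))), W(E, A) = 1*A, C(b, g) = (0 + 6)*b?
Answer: 756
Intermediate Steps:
C(b, g) = 6*b
W(E, A) = A
d(Y) = -2 - 2*(5 + Y)/(3*Y) (d(Y) = -2 + (Y + 5)*(-4*1/(6*Y)) = -2 + (5 + Y)*(-2/(3*Y)) = -2 - 2*(5 + Y)/(3*Y))
-216*d(4) = -144*(-5 - 4*4)/4 = -144*(-5 - 16)/4 = -144*(-21)/4 = -216*(-7/2) = 756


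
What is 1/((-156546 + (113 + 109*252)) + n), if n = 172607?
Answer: 1/43642 ≈ 2.2914e-5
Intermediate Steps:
1/((-156546 + (113 + 109*252)) + n) = 1/((-156546 + (113 + 109*252)) + 172607) = 1/((-156546 + (113 + 27468)) + 172607) = 1/((-156546 + 27581) + 172607) = 1/(-128965 + 172607) = 1/43642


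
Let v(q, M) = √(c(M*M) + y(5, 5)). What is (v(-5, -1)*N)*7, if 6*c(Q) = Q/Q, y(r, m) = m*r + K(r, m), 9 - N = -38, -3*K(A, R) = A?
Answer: 329*√94/2 ≈ 1594.9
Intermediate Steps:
K(A, R) = -A/3
N = 47 (N = 9 - 1*(-38) = 9 + 38 = 47)
y(r, m) = -r/3 + m*r (y(r, m) = m*r - r/3 = -r/3 + m*r)
c(Q) = ⅙ (c(Q) = (Q/Q)/6 = (⅙)*1 = ⅙)
v(q, M) = √94/2 (v(q, M) = √(⅙ + 5*(-⅓ + 5)) = √(⅙ + 5*(14/3)) = √(⅙ + 70/3) = √(47/2) = √94/2)
(v(-5, -1)*N)*7 = ((√94/2)*47)*7 = (47*√94/2)*7 = 329*√94/2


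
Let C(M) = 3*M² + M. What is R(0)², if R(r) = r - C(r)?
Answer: 0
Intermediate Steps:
C(M) = M + 3*M²
R(r) = r - r*(1 + 3*r)
R(0)² = (-3*0²)² = (-3*0)² = 0² = 0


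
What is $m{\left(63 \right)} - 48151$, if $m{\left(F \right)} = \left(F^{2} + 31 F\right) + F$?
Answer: $-42166$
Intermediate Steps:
$m{\left(F \right)} = F^{2} + 32 F$
$m{\left(63 \right)} - 48151 = 63 \left(32 + 63\right) - 48151 = 63 \cdot 95 - 48151 = 5985 - 48151 = -42166$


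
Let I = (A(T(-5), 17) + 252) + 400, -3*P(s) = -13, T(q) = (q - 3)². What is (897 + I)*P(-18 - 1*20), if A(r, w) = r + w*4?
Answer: 21853/3 ≈ 7284.3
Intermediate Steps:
T(q) = (-3 + q)²
P(s) = 13/3 (P(s) = -⅓*(-13) = 13/3)
A(r, w) = r + 4*w
I = 784 (I = (((-3 - 5)² + 4*17) + 252) + 400 = (((-8)² + 68) + 252) + 400 = ((64 + 68) + 252) + 400 = (132 + 252) + 400 = 384 + 400 = 784)
(897 + I)*P(-18 - 1*20) = (897 + 784)*(13/3) = 1681*(13/3) = 21853/3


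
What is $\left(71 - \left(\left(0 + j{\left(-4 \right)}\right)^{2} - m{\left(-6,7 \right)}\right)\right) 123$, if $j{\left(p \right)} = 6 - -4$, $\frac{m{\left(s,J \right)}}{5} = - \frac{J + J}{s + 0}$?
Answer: $-2132$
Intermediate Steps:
$m{\left(s,J \right)} = - \frac{10 J}{s}$ ($m{\left(s,J \right)} = 5 \left(- \frac{J + J}{s + 0}\right) = 5 \left(- \frac{2 J}{s}\right) = - \frac{10 J}{s}$)
$j{\left(p \right)} = 10$ ($j{\left(p \right)} = 6 + 4 = 10$)
$\left(71 - \left(\left(0 + j{\left(-4 \right)}\right)^{2} - m{\left(-6,7 \right)}\right)\right) 123 = \left(71 - \left(- \frac{35}{3} + \left(0 + 10\right)^{2}\right)\right) 123 = \left(71 - \left(100 - \frac{35}{3}\right)\right) 123 = \left(71 + \left(\frac{35}{3} - 100\right)\right) 123 = \left(71 - \frac{265}{3}\right) 123 = \left(- \frac{52}{3}\right) 123 = -2132$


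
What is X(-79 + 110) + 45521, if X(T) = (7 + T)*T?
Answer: 46699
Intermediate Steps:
X(T) = T*(7 + T)
X(-79 + 110) + 45521 = (-79 + 110)*(7 + (-79 + 110)) + 45521 = 31*(7 + 31) + 45521 = 31*38 + 45521 = 1178 + 45521 = 46699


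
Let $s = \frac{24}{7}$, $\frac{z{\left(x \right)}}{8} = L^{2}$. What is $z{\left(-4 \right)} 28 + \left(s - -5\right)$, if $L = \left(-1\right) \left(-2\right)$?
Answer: $\frac{6331}{7} \approx 904.43$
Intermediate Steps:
$L = 2$
$z{\left(x \right)} = 32$ ($z{\left(x \right)} = 8 \cdot 2^{2} = 8 \cdot 4 = 32$)
$s = \frac{24}{7}$ ($s = 24 \cdot \frac{1}{7} = \frac{24}{7} \approx 3.4286$)
$z{\left(-4 \right)} 28 + \left(s - -5\right) = 32 \cdot 28 + \left(\frac{24}{7} - -5\right) = 896 + \left(\frac{24}{7} + 5\right) = 896 + \frac{59}{7} = \frac{6331}{7}$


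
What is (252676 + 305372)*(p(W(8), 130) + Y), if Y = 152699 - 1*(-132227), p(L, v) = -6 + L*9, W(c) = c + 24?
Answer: 159159753984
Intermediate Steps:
W(c) = 24 + c
p(L, v) = -6 + 9*L
Y = 284926 (Y = 152699 + 132227 = 284926)
(252676 + 305372)*(p(W(8), 130) + Y) = (252676 + 305372)*((-6 + 9*(24 + 8)) + 284926) = 558048*((-6 + 9*32) + 284926) = 558048*((-6 + 288) + 284926) = 558048*(282 + 284926) = 558048*285208 = 159159753984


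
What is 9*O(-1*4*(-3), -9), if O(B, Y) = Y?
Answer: -81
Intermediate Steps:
9*O(-1*4*(-3), -9) = 9*(-9) = -81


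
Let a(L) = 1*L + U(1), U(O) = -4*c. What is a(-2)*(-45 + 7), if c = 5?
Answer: 836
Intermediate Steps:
U(O) = -20 (U(O) = -4*5 = -20)
a(L) = -20 + L (a(L) = 1*L - 20 = L - 20 = -20 + L)
a(-2)*(-45 + 7) = (-20 - 2)*(-45 + 7) = -22*(-38) = 836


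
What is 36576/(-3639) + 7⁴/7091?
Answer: -11934437/1228769 ≈ -9.7125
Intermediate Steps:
36576/(-3639) + 7⁴/7091 = 36576*(-1/3639) + 2401*(1/7091) = -12192/1213 + 343/1013 = -11934437/1228769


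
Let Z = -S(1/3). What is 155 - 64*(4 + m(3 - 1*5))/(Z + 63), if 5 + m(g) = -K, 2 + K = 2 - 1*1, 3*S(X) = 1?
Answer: 155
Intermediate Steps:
S(X) = ⅓ (S(X) = (⅓)*1 = ⅓)
K = -1 (K = -2 + (2 - 1*1) = -2 + (2 - 1) = -2 + 1 = -1)
Z = -⅓ (Z = -1*⅓ = -⅓ ≈ -0.33333)
m(g) = -4 (m(g) = -5 - 1*(-1) = -5 + 1 = -4)
155 - 64*(4 + m(3 - 1*5))/(Z + 63) = 155 - 64*(4 - 4)/(-⅓ + 63) = 155 - 0/188/3 = 155 - 0*3/188 = 155 - 64*0 = 155 + 0 = 155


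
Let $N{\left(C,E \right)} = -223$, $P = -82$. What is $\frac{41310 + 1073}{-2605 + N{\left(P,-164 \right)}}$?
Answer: $- \frac{42383}{2828} \approx -14.987$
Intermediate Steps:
$\frac{41310 + 1073}{-2605 + N{\left(P,-164 \right)}} = \frac{41310 + 1073}{-2605 - 223} = \frac{42383}{-2828} = 42383 \left(- \frac{1}{2828}\right) = - \frac{42383}{2828}$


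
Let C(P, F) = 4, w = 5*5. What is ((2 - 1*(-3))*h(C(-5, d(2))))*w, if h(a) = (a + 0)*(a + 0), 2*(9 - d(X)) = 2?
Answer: 2000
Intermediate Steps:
w = 25
d(X) = 8 (d(X) = 9 - ½*2 = 9 - 1 = 8)
h(a) = a² (h(a) = a*a = a²)
((2 - 1*(-3))*h(C(-5, d(2))))*w = ((2 - 1*(-3))*4²)*25 = ((2 + 3)*16)*25 = (5*16)*25 = 80*25 = 2000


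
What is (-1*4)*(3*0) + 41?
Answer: 41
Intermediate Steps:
(-1*4)*(3*0) + 41 = -4*0 + 41 = 0 + 41 = 41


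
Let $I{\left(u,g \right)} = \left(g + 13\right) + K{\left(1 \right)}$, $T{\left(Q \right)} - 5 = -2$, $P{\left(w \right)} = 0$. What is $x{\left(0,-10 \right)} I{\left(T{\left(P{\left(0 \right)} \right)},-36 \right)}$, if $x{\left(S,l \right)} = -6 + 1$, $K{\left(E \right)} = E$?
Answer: $110$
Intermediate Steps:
$x{\left(S,l \right)} = -5$
$T{\left(Q \right)} = 3$ ($T{\left(Q \right)} = 5 - 2 = 3$)
$I{\left(u,g \right)} = 14 + g$ ($I{\left(u,g \right)} = \left(g + 13\right) + 1 = \left(13 + g\right) + 1 = 14 + g$)
$x{\left(0,-10 \right)} I{\left(T{\left(P{\left(0 \right)} \right)},-36 \right)} = - 5 \left(14 - 36\right) = \left(-5\right) \left(-22\right) = 110$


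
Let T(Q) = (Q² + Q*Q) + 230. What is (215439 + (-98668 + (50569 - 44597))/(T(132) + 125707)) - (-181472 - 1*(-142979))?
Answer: 40828363924/160785 ≈ 2.5393e+5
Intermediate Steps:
T(Q) = 230 + 2*Q² (T(Q) = (Q² + Q²) + 230 = 2*Q² + 230 = 230 + 2*Q²)
(215439 + (-98668 + (50569 - 44597))/(T(132) + 125707)) - (-181472 - 1*(-142979)) = (215439 + (-98668 + (50569 - 44597))/((230 + 2*132²) + 125707)) - (-181472 - 1*(-142979)) = (215439 + (-98668 + 5972)/((230 + 2*17424) + 125707)) - (-181472 + 142979) = (215439 - 92696/((230 + 34848) + 125707)) - 1*(-38493) = (215439 - 92696/(35078 + 125707)) + 38493 = (215439 - 92696/160785) + 38493 = 34639266919/160785 + 38493 = 40828363924/160785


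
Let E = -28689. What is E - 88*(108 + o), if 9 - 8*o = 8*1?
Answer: -38204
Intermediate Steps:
o = ⅛ (o = 9/8 - 1 = ⅛ ≈ 0.12500)
E - 88*(108 + o) = -28689 - 88*(108 + ⅛) = -28689 - 88*865/8 = -28689 - 1*9515 = -28689 - 9515 = -38204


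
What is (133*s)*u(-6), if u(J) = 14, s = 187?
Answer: 348194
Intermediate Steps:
(133*s)*u(-6) = (133*187)*14 = 24871*14 = 348194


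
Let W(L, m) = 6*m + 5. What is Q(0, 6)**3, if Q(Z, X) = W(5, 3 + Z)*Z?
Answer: 0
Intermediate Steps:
W(L, m) = 5 + 6*m
Q(Z, X) = Z*(23 + 6*Z) (Q(Z, X) = (5 + 6*(3 + Z))*Z = (5 + (18 + 6*Z))*Z = (23 + 6*Z)*Z = Z*(23 + 6*Z))
Q(0, 6)**3 = (0*(23 + 6*0))**3 = (0*(23 + 0))**3 = (0*23)**3 = 0**3 = 0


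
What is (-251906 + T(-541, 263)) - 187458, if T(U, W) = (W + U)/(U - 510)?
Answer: -461771286/1051 ≈ -4.3936e+5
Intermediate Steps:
T(U, W) = (U + W)/(-510 + U)
(-251906 + T(-541, 263)) - 187458 = (-251906 + (-541 + 263)/(-510 - 541)) - 187458 = (-251906 - 278/(-1051)) - 187458 = (-251906 - 1/1051*(-278)) - 187458 = (-251906 + 278/1051) - 187458 = -264752928/1051 - 187458 = -461771286/1051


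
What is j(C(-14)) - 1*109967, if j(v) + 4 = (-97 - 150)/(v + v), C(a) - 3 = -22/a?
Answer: -7039873/64 ≈ -1.1000e+5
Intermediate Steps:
C(a) = 3 - 22/a
j(v) = -4 - 247/(2*v) (j(v) = -4 + (-97 - 150)/(v + v) = -4 - 247*1/(2*v) = -4 - 247/(2*v))
j(C(-14)) - 1*109967 = (-4 - 247/(2*(3 - 22/(-14)))) - 1*109967 = (-4 - 247/(2*(3 - 22*(-1/14)))) - 109967 = (-4 - 247/(2*(3 + 11/7))) - 109967 = (-4 - 247/(2*32/7)) - 109967 = (-4 - 247/2*7/32) - 109967 = (-4 - 1729/64) - 109967 = -1985/64 - 109967 = -7039873/64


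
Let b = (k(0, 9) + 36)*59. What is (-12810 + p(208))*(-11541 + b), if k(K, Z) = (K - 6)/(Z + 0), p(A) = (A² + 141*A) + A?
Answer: -1701856310/3 ≈ -5.6729e+8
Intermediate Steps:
p(A) = A² + 142*A
k(K, Z) = (-6 + K)/Z
b = 6254/3 (b = ((-6 + 0)/9 + 36)*59 = ((⅑)*(-6) + 36)*59 = (-⅔ + 36)*59 = (106/3)*59 = 6254/3 ≈ 2084.7)
(-12810 + p(208))*(-11541 + b) = (-12810 + 208*(142 + 208))*(-11541 + 6254/3) = (-12810 + 208*350)*(-28369/3) = (-12810 + 72800)*(-28369/3) = 59990*(-28369/3) = -1701856310/3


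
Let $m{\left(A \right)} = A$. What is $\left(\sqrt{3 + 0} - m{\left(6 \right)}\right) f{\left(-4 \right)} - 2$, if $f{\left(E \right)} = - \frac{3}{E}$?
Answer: $- \frac{13}{2} + \frac{3 \sqrt{3}}{4} \approx -5.201$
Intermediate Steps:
$\left(\sqrt{3 + 0} - m{\left(6 \right)}\right) f{\left(-4 \right)} - 2 = \left(\sqrt{3 + 0} - 6\right) \left(- \frac{3}{-4}\right) - 2 = \left(\sqrt{3} - 6\right) \left(\left(-3\right) \left(- \frac{1}{4}\right)\right) - 2 = \left(-6 + \sqrt{3}\right) \frac{3}{4} - 2 = \left(- \frac{9}{2} + \frac{3 \sqrt{3}}{4}\right) - 2 = - \frac{13}{2} + \frac{3 \sqrt{3}}{4}$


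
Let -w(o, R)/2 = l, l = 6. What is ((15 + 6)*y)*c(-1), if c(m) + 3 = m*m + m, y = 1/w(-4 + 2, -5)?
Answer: 21/4 ≈ 5.2500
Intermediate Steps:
w(o, R) = -12 (w(o, R) = -2*6 = -12)
y = -1/12 (y = 1/(-12) = -1/12 ≈ -0.083333)
c(m) = -3 + m + m**2 (c(m) = -3 + (m*m + m) = -3 + (m**2 + m) = -3 + (m + m**2) = -3 + m + m**2)
((15 + 6)*y)*c(-1) = ((15 + 6)*(-1/12))*(-3 - 1 + (-1)**2) = (21*(-1/12))*(-3 - 1 + 1) = -7/4*(-3) = 21/4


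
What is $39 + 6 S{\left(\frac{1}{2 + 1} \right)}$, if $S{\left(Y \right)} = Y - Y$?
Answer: $39$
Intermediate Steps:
$S{\left(Y \right)} = 0$
$39 + 6 S{\left(\frac{1}{2 + 1} \right)} = 39 + 6 \cdot 0 = 39 + 0 = 39$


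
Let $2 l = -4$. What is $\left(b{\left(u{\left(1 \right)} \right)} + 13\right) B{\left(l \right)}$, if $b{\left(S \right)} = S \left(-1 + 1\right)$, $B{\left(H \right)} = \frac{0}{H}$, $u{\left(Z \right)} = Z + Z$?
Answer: $0$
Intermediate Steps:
$l = -2$ ($l = \frac{1}{2} \left(-4\right) = -2$)
$u{\left(Z \right)} = 2 Z$
$B{\left(H \right)} = 0$
$b{\left(S \right)} = 0$ ($b{\left(S \right)} = S 0 = 0$)
$\left(b{\left(u{\left(1 \right)} \right)} + 13\right) B{\left(l \right)} = \left(0 + 13\right) 0 = 13 \cdot 0 = 0$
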